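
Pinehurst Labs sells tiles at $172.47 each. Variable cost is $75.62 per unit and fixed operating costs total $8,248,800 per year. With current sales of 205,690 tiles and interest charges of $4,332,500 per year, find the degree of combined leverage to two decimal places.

2.71

Contribution at this volume is 205,690 × $96.85 = $19,921,076.50.
Operating income = contribution − fixed costs = $19,921,076.50 − $8,248,800 = $11,672,276.50. Interest = $4,332,500.00, so EBIT − I = $7,339,776.50.
Degree of total leverage = total CM / (EBIT − interest) = $19,921,076.50 / $7,339,776.50 = 2.7141.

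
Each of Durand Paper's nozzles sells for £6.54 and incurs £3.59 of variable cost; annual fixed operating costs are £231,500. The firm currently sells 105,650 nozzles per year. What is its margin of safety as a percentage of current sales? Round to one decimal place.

25.7%

Unit CM = price − variable cost = £6.54 − £3.59 = £2.95. Break-even units = £231,500 ÷ £2.95 = 78,474.58; break-even revenue = 78,474.58 × £6.54 = £513,223.73.
Actual sales revenue = 105,650 × £6.54 = £690,951.00.
Margin of safety = (£690,951.00 − £513,223.73) ÷ £690,951.00 = 25.7%.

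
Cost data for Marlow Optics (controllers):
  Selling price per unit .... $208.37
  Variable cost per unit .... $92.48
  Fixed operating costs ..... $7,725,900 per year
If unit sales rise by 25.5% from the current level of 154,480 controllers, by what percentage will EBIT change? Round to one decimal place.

+44.9%

At 154,480 units, contribution = 154,480 × $115.89 = $17,902,687.20.
EBIT = $17,902,687.20 − $7,725,900 = $10,176,787.20.
Degree of operating leverage = $17,902,687.20 / $10,176,787.20 = 1.7592.
So EBIT moves 1.7592 × (+25.5%) = +44.9%.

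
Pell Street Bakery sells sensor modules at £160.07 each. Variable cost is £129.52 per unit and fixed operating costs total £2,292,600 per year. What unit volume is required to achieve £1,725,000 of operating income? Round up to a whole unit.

131,510 sensor modules

Each unit contributes £160.07 − £129.52 = £30.55.
Units = (FC + target) / CM = (£2,292,600 + £1,725,000) / £30.55 = 131,509.00, so 131,510 sensor modules.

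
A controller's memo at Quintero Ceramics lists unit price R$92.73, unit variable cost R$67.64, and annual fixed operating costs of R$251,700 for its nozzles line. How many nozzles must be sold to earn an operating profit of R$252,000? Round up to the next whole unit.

Unit CM = price − variable cost = R$92.73 − R$67.64 = R$25.09.
Units = (FC + target) / CM = (R$251,700 + R$252,000) / R$25.09 = 20,075.73, so 20,076 nozzles.

20,076 nozzles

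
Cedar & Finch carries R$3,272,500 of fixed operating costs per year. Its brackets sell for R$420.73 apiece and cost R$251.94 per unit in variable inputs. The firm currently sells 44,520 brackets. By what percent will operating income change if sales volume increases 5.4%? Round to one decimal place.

+9.6%

At 44,520 units, contribution = 44,520 × R$168.79 = R$7,514,530.80.
Subtracting fixed costs: EBIT = R$7,514,530.80 − R$3,272,500 = R$4,242,030.80.
DOL = contribution ÷ EBIT = R$7,514,530.80 ÷ R$4,242,030.80 = 1.7714.
Operating income changes by 1.7714 × +5.4% = +9.6%.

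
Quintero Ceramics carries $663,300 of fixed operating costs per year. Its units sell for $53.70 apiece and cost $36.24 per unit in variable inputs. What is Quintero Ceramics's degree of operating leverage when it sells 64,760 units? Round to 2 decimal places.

2.42

At 64,760 units, contribution = 64,760 × $17.46 = $1,130,709.60.
Operating income = contribution − fixed costs = $1,130,709.60 − $663,300 = $467,409.60.
DOL = contribution ÷ EBIT = $1,130,709.60 ÷ $467,409.60 = 2.4191.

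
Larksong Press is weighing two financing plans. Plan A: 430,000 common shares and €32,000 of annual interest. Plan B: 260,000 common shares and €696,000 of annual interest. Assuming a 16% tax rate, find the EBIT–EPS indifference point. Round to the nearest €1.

€1,711,529

At indifference, (EBIT − 32,000)(1 − t)/430,000 = (EBIT − 696,000)(1 − t)/260,000.
Cancelling (1 − t) and cross-multiplying: 260,000·(EBIT − 32,000) = 430,000·(EBIT − 696,000).
Solving, EBIT = (696,000·430,000 − 32,000·260,000) / (430,000 − 260,000) = 290,960,000,000 / 170,000 = 1,711,529.41.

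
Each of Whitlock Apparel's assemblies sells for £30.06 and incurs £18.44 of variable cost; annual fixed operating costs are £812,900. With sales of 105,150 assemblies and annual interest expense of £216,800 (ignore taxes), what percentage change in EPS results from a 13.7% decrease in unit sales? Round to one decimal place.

-87.1%

Contribution at this volume is 105,150 × £11.62 = £1,221,843.00.
EBIT = £1,221,843.00 − £812,900 = £408,943.00.
After interest of £216,800.00, pre-tax earnings = £192,143.00.
DCL = total CM / (EBIT − I) = £1,221,843.00 / £192,143.00 = 6.3590.
%ΔEPS = DCL × %ΔSales = 6.3590 × -13.7% = -87.1%.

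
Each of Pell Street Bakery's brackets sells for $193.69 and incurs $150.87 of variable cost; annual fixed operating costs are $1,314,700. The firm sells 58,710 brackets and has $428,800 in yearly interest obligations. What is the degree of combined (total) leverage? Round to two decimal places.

3.26

Contribution at this volume is 58,710 × $42.82 = $2,513,962.20.
Operating income = contribution − fixed costs = $2,513,962.20 − $1,314,700 = $1,199,262.20. Interest = $428,800.00.
DOL = $2,513,962.20 ÷ $1,199,262.20 = 2.0963; DFL = $1,199,262.20 ÷ $770,462.20 = 1.5565.
DCL = DOL × DFL = 2.0963 × 1.5565 = 3.2629.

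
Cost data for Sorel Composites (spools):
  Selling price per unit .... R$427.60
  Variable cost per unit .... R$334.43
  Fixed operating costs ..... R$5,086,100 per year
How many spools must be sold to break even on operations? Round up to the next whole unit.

54,590 spools

Contribution margin per unit = R$427.60 − R$334.43 = R$93.17.
Units to break even: R$5,086,100 ÷ R$93.17 = 54,589.46, rounded up to 54,590.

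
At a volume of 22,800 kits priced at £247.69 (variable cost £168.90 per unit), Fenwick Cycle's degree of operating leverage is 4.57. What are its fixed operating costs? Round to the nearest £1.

£1,403,324

At 22,800 units, contribution = 22,800 × £78.79 = £1,796,412.00.
Since DOL = CM ÷ EBIT, EBIT = £1,796,412.00 ÷ 4.57 = £393,087.96.
Fixed costs = CM − EBIT = £1,796,412.00 − £393,087.96 = £1,403,324.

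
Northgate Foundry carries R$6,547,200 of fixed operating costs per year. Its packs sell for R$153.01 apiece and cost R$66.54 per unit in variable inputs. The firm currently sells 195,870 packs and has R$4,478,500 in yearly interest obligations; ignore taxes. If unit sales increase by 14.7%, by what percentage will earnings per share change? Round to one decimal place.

Contribution at this volume is 195,870 × R$86.47 = R$16,936,878.90.
Subtracting fixed costs: EBIT = R$16,936,878.90 − R$6,547,200 = R$10,389,678.90.
After interest of R$4,478,500.00, pre-tax earnings = R$5,911,178.90.
DCL = total CM / (EBIT − I) = R$16,936,878.90 / R$5,911,178.90 = 2.8652.
EPS therefore changes by 2.8652 × (+14.7%) = +42.1%.

+42.1%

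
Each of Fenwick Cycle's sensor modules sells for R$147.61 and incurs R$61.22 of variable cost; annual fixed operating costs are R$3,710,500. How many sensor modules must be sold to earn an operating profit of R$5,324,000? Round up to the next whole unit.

104,579 sensor modules

Contribution margin per unit = R$147.61 − R$61.22 = R$86.39.
Units = (FC + target) / CM = (R$3,710,500 + R$5,324,000) / R$86.39 = 104,578.08, so 104,579 sensor modules.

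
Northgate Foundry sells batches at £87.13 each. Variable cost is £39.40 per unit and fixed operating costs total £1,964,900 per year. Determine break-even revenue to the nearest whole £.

Contribution margin per unit = £87.13 − £39.40 = £47.73, a CM ratio of £47.73 ÷ £87.13 = 0.5478.
Break-even revenue = fixed costs × price ÷ CM = £1,964,900 × £87.13 ÷ £47.73 = £3,586,879.

£3,586,879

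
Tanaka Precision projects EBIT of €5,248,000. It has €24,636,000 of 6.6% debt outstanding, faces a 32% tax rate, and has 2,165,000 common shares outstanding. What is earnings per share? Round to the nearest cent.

Interest = €1,625,976.00, so EBT = €5,248,000 − €1,625,976.00 = €3,622,024.00.
Net income = €3,622,024.00 × (1 − 0.32) = €2,462,976.32.
Per share: €2,462,976.32 / 2,165,000 shares = €1.14.

€1.14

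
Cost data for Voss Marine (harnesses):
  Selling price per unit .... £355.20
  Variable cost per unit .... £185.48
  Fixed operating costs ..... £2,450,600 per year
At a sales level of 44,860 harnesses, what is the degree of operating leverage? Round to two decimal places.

1.47

Total contribution margin = 44,860 × £169.72 = £7,613,639.20.
EBIT = £7,613,639.20 − £2,450,600 = £5,163,039.20.
So DOL = total CM / EBIT = £7,613,639.20 / £5,163,039.20 = 1.4746.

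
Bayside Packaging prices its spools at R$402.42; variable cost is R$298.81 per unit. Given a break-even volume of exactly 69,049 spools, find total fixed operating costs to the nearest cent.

R$7,154,166.89

Each unit contributes R$402.42 − R$298.81 = R$103.61.
Since BE = FC / CM, FC = 69,049 × R$103.61 = R$7,154,166.89.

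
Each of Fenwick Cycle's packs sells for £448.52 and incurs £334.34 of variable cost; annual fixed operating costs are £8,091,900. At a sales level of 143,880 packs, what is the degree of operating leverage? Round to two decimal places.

Total contribution margin = 143,880 × £114.18 = £16,428,218.40.
Subtracting fixed costs: EBIT = £16,428,218.40 − £8,091,900 = £8,336,318.40.
DOL = contribution ÷ EBIT = £16,428,218.40 ÷ £8,336,318.40 = 1.9707.

1.97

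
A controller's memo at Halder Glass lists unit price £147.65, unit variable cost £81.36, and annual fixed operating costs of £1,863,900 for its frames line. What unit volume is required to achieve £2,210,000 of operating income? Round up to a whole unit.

61,456 frames

Unit CM = price − variable cost = £147.65 − £81.36 = £66.29.
Units = (FC + target) / CM = (£1,863,900 + £2,210,000) / £66.29 = 61,455.72, so 61,456 frames.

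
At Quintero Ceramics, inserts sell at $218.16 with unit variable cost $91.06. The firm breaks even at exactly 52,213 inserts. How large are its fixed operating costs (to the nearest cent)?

Unit CM = price − variable cost = $218.16 − $91.06 = $127.10.
Since BE = FC / CM, FC = 52,213 × $127.10 = $6,636,272.30.

$6,636,272.30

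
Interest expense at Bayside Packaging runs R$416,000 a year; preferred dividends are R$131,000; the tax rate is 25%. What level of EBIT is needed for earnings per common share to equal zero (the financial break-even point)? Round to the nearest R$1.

R$590,667

Preferred dividends are paid after tax, so their pre-tax equivalent is R$131,000 ÷ (1 − 0.25) = R$174,666.67.
Financial break-even EBIT = interest + D_p ÷ (1 − t) = R$416,000 + R$174,666.67 = R$590,666.67.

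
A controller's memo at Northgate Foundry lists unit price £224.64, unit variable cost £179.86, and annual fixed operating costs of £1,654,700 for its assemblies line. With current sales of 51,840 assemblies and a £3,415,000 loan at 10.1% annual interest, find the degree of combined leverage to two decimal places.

Total contribution margin = 51,840 × £44.78 = £2,321,395.20.
Operating income = contribution − fixed costs = £2,321,395.20 − £1,654,700 = £666,695.20. Interest = £344,915.00.
DOL = £2,321,395.20 ÷ £666,695.20 = 3.4819; DFL = £666,695.20 ÷ £321,780.20 = 2.0719.
DCL = DOL × DFL = 3.4819 × 2.0719 = 7.2141.

7.21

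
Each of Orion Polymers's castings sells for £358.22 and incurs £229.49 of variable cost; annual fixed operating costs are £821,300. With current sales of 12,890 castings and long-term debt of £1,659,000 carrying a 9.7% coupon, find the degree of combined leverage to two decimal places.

Contribution at this volume is 12,890 × £128.73 = £1,659,329.70.
Operating income = contribution − fixed costs = £1,659,329.70 − £821,300 = £838,029.70. Interest = £160,923.00, so EBIT − I = £677,106.70.
Degree of total leverage = total CM / (EBIT − interest) = £1,659,329.70 / £677,106.70 = 2.4506.

2.45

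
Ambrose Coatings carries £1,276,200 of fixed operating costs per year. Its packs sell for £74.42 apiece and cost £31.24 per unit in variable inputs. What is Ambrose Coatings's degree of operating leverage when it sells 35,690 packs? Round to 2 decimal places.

5.82

At 35,690 units, contribution = 35,690 × £43.18 = £1,541,094.20.
EBIT = £1,541,094.20 − £1,276,200 = £264,894.20.
Degree of operating leverage = £1,541,094.20 / £264,894.20 = 5.8178.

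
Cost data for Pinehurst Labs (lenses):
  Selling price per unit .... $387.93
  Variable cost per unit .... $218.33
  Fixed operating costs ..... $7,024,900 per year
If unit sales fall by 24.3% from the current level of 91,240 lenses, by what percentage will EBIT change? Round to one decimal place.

Total contribution margin = 91,240 × $169.60 = $15,474,304.00.
Subtracting fixed costs: EBIT = $15,474,304.00 − $7,024,900 = $8,449,404.00.
So DOL = total CM / EBIT = $15,474,304.00 / $8,449,404.00 = 1.8314.
%ΔEBIT = DOL × %ΔSales = 1.8314 × -24.3% = -44.5%.

-44.5%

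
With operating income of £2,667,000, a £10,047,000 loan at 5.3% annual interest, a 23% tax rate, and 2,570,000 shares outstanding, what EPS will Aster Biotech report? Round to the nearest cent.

£0.64

Interest = £532,491.00, so EBT = £2,667,000 − £532,491.00 = £2,134,509.00.
After tax at 23%: net income = £2,134,509.00 × 0.77 = £1,643,571.93.
EPS = £1,643,571.93 ÷ 2,570,000 = £0.64.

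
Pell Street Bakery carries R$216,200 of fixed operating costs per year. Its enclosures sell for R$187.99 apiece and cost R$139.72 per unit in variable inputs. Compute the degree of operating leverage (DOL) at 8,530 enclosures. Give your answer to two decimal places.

2.11

Contribution at this volume is 8,530 × R$48.27 = R$411,743.10.
Subtracting fixed costs: EBIT = R$411,743.10 − R$216,200 = R$195,543.10.
DOL = contribution ÷ EBIT = R$411,743.10 ÷ R$195,543.10 = 2.1056.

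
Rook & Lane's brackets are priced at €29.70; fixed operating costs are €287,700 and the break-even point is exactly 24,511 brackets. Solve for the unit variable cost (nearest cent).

Contribution per unit must be FC / Q = €287,700 / 24,511 = €11.7376.
Variable cost per unit = €29.70 − €11.7376 = €17.96.

€17.96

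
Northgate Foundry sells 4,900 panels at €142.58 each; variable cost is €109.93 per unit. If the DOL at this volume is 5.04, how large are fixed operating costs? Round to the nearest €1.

€128,242

Contribution at this volume is 4,900 × €32.65 = €159,985.00.
DOL = contribution / EBIT, so EBIT = €159,985.00 / 5.04 = €31,743.06.
And FC = contribution − EBIT = €159,985.00 − €31,743.06 = €128,242.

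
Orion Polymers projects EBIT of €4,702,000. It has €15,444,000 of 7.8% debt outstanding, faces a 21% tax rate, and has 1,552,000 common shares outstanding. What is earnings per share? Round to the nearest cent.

Interest = €1,204,632.00, so EBT = €4,702,000 − €1,204,632.00 = €3,497,368.00.
Net income = €3,497,368.00 × (1 − 0.21) = €2,762,920.72.
Per share: €2,762,920.72 / 1,552,000 shares = €1.78.

€1.78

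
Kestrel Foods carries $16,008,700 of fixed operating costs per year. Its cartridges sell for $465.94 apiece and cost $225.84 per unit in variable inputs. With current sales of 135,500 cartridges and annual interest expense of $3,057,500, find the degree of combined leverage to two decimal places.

Contribution at this volume is 135,500 × $240.10 = $32,533,550.00.
EBIT = $32,533,550.00 − $16,008,700 = $16,524,850.00. Interest = $3,057,500.00, so EBIT − I = $13,467,350.00.
Degree of total leverage = total CM / (EBIT − interest) = $32,533,550.00 / $13,467,350.00 = 2.4157.

2.42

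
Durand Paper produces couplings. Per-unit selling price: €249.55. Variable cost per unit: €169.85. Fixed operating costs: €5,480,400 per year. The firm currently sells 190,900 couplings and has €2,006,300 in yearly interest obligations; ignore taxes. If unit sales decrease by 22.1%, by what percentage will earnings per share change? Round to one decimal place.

At 190,900 units, contribution = 190,900 × €79.70 = €15,214,730.00.
Subtracting fixed costs: EBIT = €15,214,730.00 − €5,480,400 = €9,734,330.00.
Interest = €2,006,300.00, so EBIT − I = €7,728,030.00.
Degree of combined leverage = contribution ÷ (EBIT − I) = €15,214,730.00 ÷ €7,728,030.00 = 1.9688.
EPS therefore changes by 1.9688 × (-22.1%) = -43.5%.

-43.5%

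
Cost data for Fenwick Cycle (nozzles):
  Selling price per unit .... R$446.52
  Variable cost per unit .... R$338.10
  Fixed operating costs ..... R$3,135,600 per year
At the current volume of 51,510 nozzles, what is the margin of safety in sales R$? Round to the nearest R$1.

R$10,086,501

Unit CM = price − variable cost = R$446.52 − R$338.10 = R$108.42. Break-even units = R$3,135,600 ÷ R$108.42 = 28,920.86; break-even revenue = 28,920.86 × R$446.52 = R$12,913,743.88.
Current sales = 51,510 × R$446.52 = R$23,000,245.20.
Margin of safety = R$23,000,245.20 − R$12,913,743.88 = R$10,086,501.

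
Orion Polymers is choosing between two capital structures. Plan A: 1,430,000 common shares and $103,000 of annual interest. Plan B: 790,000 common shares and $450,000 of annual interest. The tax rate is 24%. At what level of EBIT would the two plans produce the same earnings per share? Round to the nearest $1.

$878,328

Set EPS_A = EPS_B: (EBIT − $103,000)(1 − 0.24) ÷ 1,430,000 = (EBIT − $450,000)(1 − 0.24) ÷ 790,000.
The (1 − t) factor cancels: (EBIT − 103,000) × 790,000 = (EBIT − 450,000) × 1,430,000.
EBIT × (1,430,000 − 790,000) = 450,000 × 1,430,000 − 103,000 × 790,000 = 562,130,000,000, so EBIT = 562,130,000,000 ÷ 640,000 = 878,328.12.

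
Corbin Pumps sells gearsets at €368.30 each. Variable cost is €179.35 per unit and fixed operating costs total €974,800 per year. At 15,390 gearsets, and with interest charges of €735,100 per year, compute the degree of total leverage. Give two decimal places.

2.43

Contribution at this volume is 15,390 × €188.95 = €2,907,940.50.
Operating income = contribution − fixed costs = €2,907,940.50 − €974,800 = €1,933,140.50. Interest = €735,100.00.
DOL = €2,907,940.50 ÷ €1,933,140.50 = 1.5043; DFL = €1,933,140.50 ÷ €1,198,040.50 = 1.6136.
Combined leverage = 1.5043 × 1.6136 = 2.4273.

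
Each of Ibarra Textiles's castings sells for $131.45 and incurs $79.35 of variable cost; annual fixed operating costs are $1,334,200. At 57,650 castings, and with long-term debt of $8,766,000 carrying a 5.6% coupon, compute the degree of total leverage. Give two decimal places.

2.55

Contribution at this volume is 57,650 × $52.10 = $3,003,565.00.
EBIT = $3,003,565.00 − $1,334,200 = $1,669,365.00. Interest = $490,896.00, so EBIT − I = $1,178,469.00.
Degree of total leverage = total CM / (EBIT − interest) = $3,003,565.00 / $1,178,469.00 = 2.5487.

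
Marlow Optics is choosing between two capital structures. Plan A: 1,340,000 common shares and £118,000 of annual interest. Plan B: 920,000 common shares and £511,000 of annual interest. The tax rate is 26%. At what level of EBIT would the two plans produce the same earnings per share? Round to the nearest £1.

£1,371,857

Set EPS_A = EPS_B: (EBIT − £118,000)(1 − 0.26) ÷ 1,340,000 = (EBIT − £511,000)(1 − 0.26) ÷ 920,000.
The (1 − t) factor cancels: (EBIT − 118,000) × 920,000 = (EBIT − 511,000) × 1,340,000.
Solving, EBIT = (511,000·1,340,000 − 118,000·920,000) / (1,340,000 − 920,000) = 576,180,000,000 / 420,000 = 1,371,857.14.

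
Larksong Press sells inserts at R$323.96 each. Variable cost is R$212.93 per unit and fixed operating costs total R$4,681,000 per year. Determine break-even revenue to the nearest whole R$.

R$13,658,081

Contribution margin per unit = R$323.96 − R$212.93 = R$111.03, a CM ratio of R$111.03 ÷ R$323.96 = 0.3427.
Break-even sales = FC ÷ CM ratio = R$4,681,000 × R$323.96 / R$111.03 = R$13,658,081.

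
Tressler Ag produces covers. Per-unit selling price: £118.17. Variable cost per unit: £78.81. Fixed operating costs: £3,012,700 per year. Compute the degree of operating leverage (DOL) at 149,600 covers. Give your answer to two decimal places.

Contribution at this volume is 149,600 × £39.36 = £5,888,256.00.
Subtracting fixed costs: EBIT = £5,888,256.00 − £3,012,700 = £2,875,556.00.
Degree of operating leverage = £5,888,256.00 / £2,875,556.00 = 2.0477.

2.05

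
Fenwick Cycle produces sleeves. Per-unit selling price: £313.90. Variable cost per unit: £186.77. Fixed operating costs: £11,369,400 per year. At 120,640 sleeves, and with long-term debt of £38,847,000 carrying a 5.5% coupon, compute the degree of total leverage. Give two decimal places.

8.38

Total contribution margin = 120,640 × £127.13 = £15,336,963.20.
EBIT = £15,336,963.20 − £11,369,400 = £3,967,563.20. Interest = £2,136,585.00.
DOL = £15,336,963.20 ÷ £3,967,563.20 = 3.8656; DFL = £3,967,563.20 ÷ £1,830,978.20 = 2.1669.
DCL = DOL × DFL = 3.8656 × 2.1669 = 8.3764.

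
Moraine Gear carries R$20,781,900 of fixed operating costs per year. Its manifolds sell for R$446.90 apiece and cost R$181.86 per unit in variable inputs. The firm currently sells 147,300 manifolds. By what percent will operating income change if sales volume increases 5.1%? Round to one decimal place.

+10.9%

Contribution at this volume is 147,300 × R$265.04 = R$39,040,392.00.
Operating income = contribution − fixed costs = R$39,040,392.00 − R$20,781,900 = R$18,258,492.00.
So DOL = total CM / EBIT = R$39,040,392.00 / R$18,258,492.00 = 2.1382.
Operating income changes by 2.1382 × +5.1% = +10.9%.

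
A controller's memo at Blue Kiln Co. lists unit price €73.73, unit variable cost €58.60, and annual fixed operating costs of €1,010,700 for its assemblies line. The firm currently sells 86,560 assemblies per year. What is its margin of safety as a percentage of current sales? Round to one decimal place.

Unit CM = price − variable cost = €73.73 − €58.60 = €15.13. Break-even units = €1,010,700 ÷ €15.13 = 66,801.06; break-even revenue = 66,801.06 × €73.73 = €4,925,241.97.
Current sales = 86,560 × €73.73 = €6,382,068.80.
Margin of safety = (€6,382,068.80 − €4,925,241.97) ÷ €6,382,068.80 = 22.8%.

22.8%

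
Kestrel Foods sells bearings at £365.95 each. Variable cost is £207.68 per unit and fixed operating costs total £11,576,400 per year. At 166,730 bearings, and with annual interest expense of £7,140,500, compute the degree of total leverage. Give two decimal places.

3.44

At 166,730 units, contribution = 166,730 × £158.27 = £26,388,357.10.
EBIT = £26,388,357.10 − £11,576,400 = £14,811,957.10. Interest = £7,140,500.00, so EBIT − I = £7,671,457.10.
Degree of total leverage = total CM / (EBIT − interest) = £26,388,357.10 / £7,671,457.10 = 3.4398.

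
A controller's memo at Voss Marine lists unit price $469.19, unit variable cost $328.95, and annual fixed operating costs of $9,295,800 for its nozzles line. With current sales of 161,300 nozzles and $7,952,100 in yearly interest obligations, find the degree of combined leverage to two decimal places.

4.21

Total contribution margin = 161,300 × $140.24 = $22,620,712.00.
Operating income = contribution − fixed costs = $22,620,712.00 − $9,295,800 = $13,324,912.00. Interest = $7,952,100.00, so EBIT − I = $5,372,812.00.
Degree of total leverage = total CM / (EBIT − interest) = $22,620,712.00 / $5,372,812.00 = 4.2102.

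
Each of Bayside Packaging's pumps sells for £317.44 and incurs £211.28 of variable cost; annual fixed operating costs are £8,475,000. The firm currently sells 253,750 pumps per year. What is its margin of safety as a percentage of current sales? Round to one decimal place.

68.5%

Each unit contributes £317.44 − £211.28 = £106.16. Break-even units = £8,475,000 ÷ £106.16 = 79,832.33; break-even revenue = 79,832.33 × £317.44 = £25,341,974.38.
Actual sales revenue = 253,750 × £317.44 = £80,550,400.00.
Margin of safety = (£80,550,400.00 − £25,341,974.38) ÷ £80,550,400.00 = 68.5%.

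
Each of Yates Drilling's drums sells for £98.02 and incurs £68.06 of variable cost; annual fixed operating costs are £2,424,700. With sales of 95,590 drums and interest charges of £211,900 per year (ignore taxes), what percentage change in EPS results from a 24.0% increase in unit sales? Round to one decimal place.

+302.4%

Contribution at this volume is 95,590 × £29.96 = £2,863,876.40.
EBIT = £2,863,876.40 − £2,424,700 = £439,176.40.
Interest = £211,900.00, so EBIT − I = £227,276.40.
DCL = total CM / (EBIT − I) = £2,863,876.40 / £227,276.40 = 12.6009.
EPS therefore changes by 12.6009 × (+24.0%) = +302.4%.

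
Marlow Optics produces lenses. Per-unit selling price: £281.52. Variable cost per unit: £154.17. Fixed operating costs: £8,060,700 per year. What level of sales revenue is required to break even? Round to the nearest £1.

£17,818,989

Contribution margin per unit = £281.52 − £154.17 = £127.35, a CM ratio of £127.35 ÷ £281.52 = 0.4524.
Break-even revenue = fixed costs × price ÷ CM = £8,060,700 × £281.52 ÷ £127.35 = £17,818,989.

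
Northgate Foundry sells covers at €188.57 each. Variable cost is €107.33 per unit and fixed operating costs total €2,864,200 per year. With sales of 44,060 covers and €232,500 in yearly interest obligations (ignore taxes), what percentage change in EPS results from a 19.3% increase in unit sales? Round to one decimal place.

At 44,060 units, contribution = 44,060 × €81.24 = €3,579,434.40.
Operating income = contribution − fixed costs = €3,579,434.40 − €2,864,200 = €715,234.40.
Interest = €232,500.00, so EBIT − I = €482,734.40.
Degree of combined leverage = contribution ÷ (EBIT − I) = €3,579,434.40 ÷ €482,734.40 = 7.4149.
%ΔEPS = DCL × %ΔSales = 7.4149 × +19.3% = +143.1%.

+143.1%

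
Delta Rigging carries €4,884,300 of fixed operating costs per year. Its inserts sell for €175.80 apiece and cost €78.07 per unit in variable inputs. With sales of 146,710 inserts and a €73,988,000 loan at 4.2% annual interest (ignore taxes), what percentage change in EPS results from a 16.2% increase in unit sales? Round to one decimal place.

+36.6%

At 146,710 units, contribution = 146,710 × €97.73 = €14,337,968.30.
Operating income = contribution − fixed costs = €14,337,968.30 − €4,884,300 = €9,453,668.30.
Interest = €3,107,496.00, so EBIT − I = €6,346,172.30.
Degree of combined leverage = contribution ÷ (EBIT − I) = €14,337,968.30 ÷ €6,346,172.30 = 2.2593.
EPS therefore changes by 2.2593 × (+16.2%) = +36.6%.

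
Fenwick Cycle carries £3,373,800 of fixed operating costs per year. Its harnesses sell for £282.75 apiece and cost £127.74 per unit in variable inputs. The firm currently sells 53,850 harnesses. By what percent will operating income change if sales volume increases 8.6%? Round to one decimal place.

+14.4%

Contribution at this volume is 53,850 × £155.01 = £8,347,288.50.
Subtracting fixed costs: EBIT = £8,347,288.50 − £3,373,800 = £4,973,488.50.
DOL = contribution ÷ EBIT = £8,347,288.50 ÷ £4,973,488.50 = 1.6784.
So EBIT moves 1.6784 × (+8.6%) = +14.4%.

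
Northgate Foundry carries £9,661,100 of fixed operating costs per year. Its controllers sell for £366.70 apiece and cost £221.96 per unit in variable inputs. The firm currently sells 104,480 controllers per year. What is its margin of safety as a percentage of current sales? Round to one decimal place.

36.1%

Each unit contributes £366.70 − £221.96 = £144.74. Break-even units = £9,661,100 ÷ £144.74 = 66,747.96; break-even revenue = 66,747.96 × £366.70 = £24,476,477.62.
Current sales = 104,480 × £366.70 = £38,312,816.00.
Margin of safety = (£38,312,816.00 − £24,476,477.62) ÷ £38,312,816.00 = 36.1%.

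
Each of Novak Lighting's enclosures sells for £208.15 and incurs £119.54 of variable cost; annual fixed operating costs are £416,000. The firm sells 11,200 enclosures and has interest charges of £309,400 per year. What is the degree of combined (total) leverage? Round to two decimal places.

3.72

At 11,200 units, contribution = 11,200 × £88.61 = £992,432.00.
Operating income = contribution − fixed costs = £992,432.00 − £416,000 = £576,432.00. Interest = £309,400.00, so EBIT − I = £267,032.00.
Degree of total leverage = total CM / (EBIT − interest) = £992,432.00 / £267,032.00 = 3.7165.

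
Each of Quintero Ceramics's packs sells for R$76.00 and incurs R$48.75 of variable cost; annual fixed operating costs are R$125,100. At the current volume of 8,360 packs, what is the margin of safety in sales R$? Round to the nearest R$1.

Unit CM = price − variable cost = R$76.00 − R$48.75 = R$27.25. Break-even units = R$125,100 ÷ R$27.25 = 4,590.83; break-even revenue = 4,590.83 × R$76.00 = R$348,902.75.
Current sales = 8,360 × R$76.00 = R$635,360.00.
Margin of safety = R$635,360.00 − R$348,902.75 = R$286,457.

R$286,457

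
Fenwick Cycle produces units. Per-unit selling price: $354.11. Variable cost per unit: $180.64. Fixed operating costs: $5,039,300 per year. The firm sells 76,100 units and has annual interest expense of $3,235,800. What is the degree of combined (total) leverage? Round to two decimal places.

2.68

Contribution at this volume is 76,100 × $173.47 = $13,201,067.00.
Operating income = contribution − fixed costs = $13,201,067.00 − $5,039,300 = $8,161,767.00. Interest = $3,235,800.00.
DOL = $13,201,067.00 ÷ $8,161,767.00 = 1.6174; DFL = $8,161,767.00 ÷ $4,925,967.00 = 1.6569.
Combined leverage = 1.6174 × 1.6569 = 2.6799.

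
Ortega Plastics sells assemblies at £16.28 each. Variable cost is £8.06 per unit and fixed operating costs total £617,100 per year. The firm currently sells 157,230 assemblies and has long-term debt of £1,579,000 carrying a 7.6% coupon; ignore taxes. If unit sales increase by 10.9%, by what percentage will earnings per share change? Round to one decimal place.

+25.4%

Contribution at this volume is 157,230 × £8.22 = £1,292,430.60.
Subtracting fixed costs: EBIT = £1,292,430.60 − £617,100 = £675,330.60.
After interest of £120,004.00, pre-tax earnings = £555,326.60.
DCL = total CM / (EBIT − I) = £1,292,430.60 / £555,326.60 = 2.3273.
%ΔEPS = DCL × %ΔSales = 2.3273 × +10.9% = +25.4%.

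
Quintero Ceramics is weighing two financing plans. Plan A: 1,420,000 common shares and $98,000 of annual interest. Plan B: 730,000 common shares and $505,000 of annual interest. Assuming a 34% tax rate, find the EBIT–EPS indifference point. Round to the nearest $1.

Set EPS_A = EPS_B: (EBIT − $98,000)(1 − 0.34) ÷ 1,420,000 = (EBIT − $505,000)(1 − 0.34) ÷ 730,000.
Cancelling (1 − t) and cross-multiplying: 730,000·(EBIT − 98,000) = 1,420,000·(EBIT − 505,000).
EBIT × (1,420,000 − 730,000) = 505,000 × 1,420,000 − 98,000 × 730,000 = 645,560,000,000, so EBIT = 645,560,000,000 ÷ 690,000 = 935,594.20.

$935,594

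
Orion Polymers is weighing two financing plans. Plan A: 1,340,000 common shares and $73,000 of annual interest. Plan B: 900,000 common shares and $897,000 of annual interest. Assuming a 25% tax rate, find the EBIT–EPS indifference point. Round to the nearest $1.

$2,582,455

At indifference, (EBIT − 73,000)(1 − t)/1,340,000 = (EBIT − 897,000)(1 − t)/900,000.
Cancelling (1 − t) and cross-multiplying: 900,000·(EBIT − 73,000) = 1,340,000·(EBIT − 897,000).
Solving, EBIT = (897,000·1,340,000 − 73,000·900,000) / (1,340,000 − 900,000) = 1,136,280,000,000 / 440,000 = 2,582,454.55.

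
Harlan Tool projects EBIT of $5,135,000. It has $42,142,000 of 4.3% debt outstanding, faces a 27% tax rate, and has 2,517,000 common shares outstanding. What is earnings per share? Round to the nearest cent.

$0.96

Pre-tax income = $5,135,000 − $1,812,106.00 = $3,322,894.00.
Net income = $3,322,894.00 × (1 − 0.27) = $2,425,712.62.
EPS = $2,425,712.62 ÷ 2,517,000 = $0.96.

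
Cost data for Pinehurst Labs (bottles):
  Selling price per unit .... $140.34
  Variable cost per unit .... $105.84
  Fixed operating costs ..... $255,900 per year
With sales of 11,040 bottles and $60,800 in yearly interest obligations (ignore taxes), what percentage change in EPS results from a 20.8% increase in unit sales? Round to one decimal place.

+123.4%

Contribution at this volume is 11,040 × $34.50 = $380,880.00.
EBIT = $380,880.00 − $255,900 = $124,980.00.
Interest = $60,800.00, so EBIT − I = $64,180.00.
DCL = total CM / (EBIT − I) = $380,880.00 / $64,180.00 = 5.9346.
%ΔEPS = DCL × %ΔSales = 5.9346 × +20.8% = +123.4%.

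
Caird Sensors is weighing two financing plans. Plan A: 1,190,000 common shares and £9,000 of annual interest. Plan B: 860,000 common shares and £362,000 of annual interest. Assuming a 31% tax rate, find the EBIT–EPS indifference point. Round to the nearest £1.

£1,281,939

Set EPS_A = EPS_B: (EBIT − £9,000)(1 − 0.31) ÷ 1,190,000 = (EBIT − £362,000)(1 − 0.31) ÷ 860,000.
Cancelling (1 − t) and cross-multiplying: 860,000·(EBIT − 9,000) = 1,190,000·(EBIT − 362,000).
EBIT × (1,190,000 − 860,000) = 362,000 × 1,190,000 − 9,000 × 860,000 = 423,040,000,000, so EBIT = 423,040,000,000 ÷ 330,000 = 1,281,939.39.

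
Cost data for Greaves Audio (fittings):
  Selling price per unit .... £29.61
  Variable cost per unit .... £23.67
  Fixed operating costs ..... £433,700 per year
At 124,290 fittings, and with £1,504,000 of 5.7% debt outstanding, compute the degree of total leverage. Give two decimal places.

3.37

Total contribution margin = 124,290 × £5.94 = £738,282.60.
Subtracting fixed costs: EBIT = £738,282.60 − £433,700 = £304,582.60. Interest = £85,728.00.
DOL = £738,282.60 ÷ £304,582.60 = 2.4239; DFL = £304,582.60 ÷ £218,854.60 = 1.3917.
DCL = DOL × DFL = 2.4239 × 1.3917 = 3.3733.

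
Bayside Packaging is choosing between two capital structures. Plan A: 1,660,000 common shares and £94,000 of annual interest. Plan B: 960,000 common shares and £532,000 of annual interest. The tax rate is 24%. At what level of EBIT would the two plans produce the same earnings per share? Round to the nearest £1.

Set EPS_A = EPS_B: (EBIT − £94,000)(1 − 0.24) ÷ 1,660,000 = (EBIT − £532,000)(1 − 0.24) ÷ 960,000.
Cancelling (1 − t) and cross-multiplying: 960,000·(EBIT − 94,000) = 1,660,000·(EBIT − 532,000).
Solving, EBIT = (532,000·1,660,000 − 94,000·960,000) / (1,660,000 − 960,000) = 792,880,000,000 / 700,000 = 1,132,685.71.

£1,132,686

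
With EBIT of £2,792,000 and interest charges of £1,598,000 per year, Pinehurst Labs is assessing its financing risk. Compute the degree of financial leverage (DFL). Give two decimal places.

Annual interest charges come to £1,598,000.00.
Degree of financial leverage = EBIT / (EBIT − interest) = £2,792,000 / £1,194,000.00 = 2.3384.

2.34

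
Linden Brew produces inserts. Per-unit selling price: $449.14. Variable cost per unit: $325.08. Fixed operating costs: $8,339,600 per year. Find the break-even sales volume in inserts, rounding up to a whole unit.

Unit CM = price − variable cost = $449.14 − $325.08 = $124.06.
Break-even Q = $8,339,600 / $124.06 = 67,222.31 → 67,223 inserts.

67,223 inserts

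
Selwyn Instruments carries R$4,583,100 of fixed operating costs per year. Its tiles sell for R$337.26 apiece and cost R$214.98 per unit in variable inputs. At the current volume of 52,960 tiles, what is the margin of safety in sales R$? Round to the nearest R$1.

R$5,220,659

Each unit contributes R$337.26 − R$214.98 = R$122.28. Break-even units = R$4,583,100 ÷ R$122.28 = 37,480.37; break-even revenue = 37,480.37 × R$337.26 = R$12,640,630.57.
Current sales = 52,960 × R$337.26 = R$17,861,289.60.
Margin of safety = R$17,861,289.60 − R$12,640,630.57 = R$5,220,659.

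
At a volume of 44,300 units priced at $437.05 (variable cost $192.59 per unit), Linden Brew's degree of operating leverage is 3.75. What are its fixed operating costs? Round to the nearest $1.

$7,941,691

Contribution at this volume is 44,300 × $244.46 = $10,829,578.00.
DOL = contribution / EBIT, so EBIT = $10,829,578.00 / 3.75 = $2,887,887.47.
And FC = contribution − EBIT = $10,829,578.00 − $2,887,887.47 = $7,941,691.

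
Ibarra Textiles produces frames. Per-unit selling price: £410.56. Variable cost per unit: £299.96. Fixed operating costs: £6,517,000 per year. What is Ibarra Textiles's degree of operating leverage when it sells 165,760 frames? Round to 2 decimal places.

1.55

At 165,760 units, contribution = 165,760 × £110.60 = £18,333,056.00.
Subtracting fixed costs: EBIT = £18,333,056.00 − £6,517,000 = £11,816,056.00.
DOL = contribution ÷ EBIT = £18,333,056.00 ÷ £11,816,056.00 = 1.5515.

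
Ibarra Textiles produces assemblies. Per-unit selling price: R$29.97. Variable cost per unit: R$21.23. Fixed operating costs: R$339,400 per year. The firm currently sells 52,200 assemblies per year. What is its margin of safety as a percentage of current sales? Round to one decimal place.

Contribution margin per unit = R$29.97 − R$21.23 = R$8.74. Break-even units = R$339,400 ÷ R$8.74 = 38,832.95; break-even revenue = 38,832.95 × R$29.97 = R$1,163,823.57.
Actual sales revenue = 52,200 × R$29.97 = R$1,564,434.00.
Margin of safety = (R$1,564,434.00 − R$1,163,823.57) ÷ R$1,564,434.00 = 25.6%.

25.6%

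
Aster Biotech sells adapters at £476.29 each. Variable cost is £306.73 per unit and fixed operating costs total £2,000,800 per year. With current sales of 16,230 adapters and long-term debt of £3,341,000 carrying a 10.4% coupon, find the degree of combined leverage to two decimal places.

At 16,230 units, contribution = 16,230 × £169.56 = £2,751,958.80.
Operating income = contribution − fixed costs = £2,751,958.80 − £2,000,800 = £751,158.80. Interest = £347,464.00.
DOL = £2,751,958.80 ÷ £751,158.80 = 3.6636; DFL = £751,158.80 ÷ £403,694.80 = 1.8607.
Combined leverage = 3.6636 × 1.8607 = 6.8169.

6.82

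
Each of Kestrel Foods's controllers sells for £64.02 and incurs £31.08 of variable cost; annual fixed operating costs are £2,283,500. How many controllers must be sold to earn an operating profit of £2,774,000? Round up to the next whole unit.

153,537 controllers

Contribution margin per unit = £64.02 − £31.08 = £32.94.
Required volume = (fixed costs + target profit) ÷ CM = (£2,283,500 + £2,774,000) ÷ £32.94 = 153,536.73, so 153,537 controllers.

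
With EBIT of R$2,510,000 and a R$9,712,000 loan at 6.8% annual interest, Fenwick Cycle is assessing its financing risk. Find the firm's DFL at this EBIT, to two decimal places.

1.36

Annual interest charges come to R$660,416.00.
DFL = EBIT ÷ (EBIT − I) = R$2,510,000 ÷ (R$2,510,000 − R$660,416.00) = R$2,510,000 ÷ R$1,849,584.00 = 1.3571.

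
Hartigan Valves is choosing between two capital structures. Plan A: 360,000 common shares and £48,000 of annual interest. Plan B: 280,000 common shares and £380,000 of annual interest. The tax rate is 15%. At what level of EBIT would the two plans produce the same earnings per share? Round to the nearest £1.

£1,542,000

At indifference, (EBIT − 48,000)(1 − t)/360,000 = (EBIT − 380,000)(1 − t)/280,000.
The (1 − t) factor cancels: (EBIT − 48,000) × 280,000 = (EBIT − 380,000) × 360,000.
EBIT × (360,000 − 280,000) = 380,000 × 360,000 − 48,000 × 280,000 = 123,360,000,000, so EBIT = 123,360,000,000 ÷ 80,000 = 1,542,000.00.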